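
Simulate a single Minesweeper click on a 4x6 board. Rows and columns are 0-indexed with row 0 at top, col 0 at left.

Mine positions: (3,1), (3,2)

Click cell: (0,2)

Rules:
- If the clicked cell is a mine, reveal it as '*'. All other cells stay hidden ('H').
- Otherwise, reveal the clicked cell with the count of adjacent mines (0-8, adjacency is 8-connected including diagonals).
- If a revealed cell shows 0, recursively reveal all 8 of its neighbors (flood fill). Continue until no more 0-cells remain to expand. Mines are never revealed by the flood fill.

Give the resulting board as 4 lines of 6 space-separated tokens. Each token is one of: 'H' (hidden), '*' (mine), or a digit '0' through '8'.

0 0 0 0 0 0
0 0 0 0 0 0
1 2 2 1 0 0
H H H 1 0 0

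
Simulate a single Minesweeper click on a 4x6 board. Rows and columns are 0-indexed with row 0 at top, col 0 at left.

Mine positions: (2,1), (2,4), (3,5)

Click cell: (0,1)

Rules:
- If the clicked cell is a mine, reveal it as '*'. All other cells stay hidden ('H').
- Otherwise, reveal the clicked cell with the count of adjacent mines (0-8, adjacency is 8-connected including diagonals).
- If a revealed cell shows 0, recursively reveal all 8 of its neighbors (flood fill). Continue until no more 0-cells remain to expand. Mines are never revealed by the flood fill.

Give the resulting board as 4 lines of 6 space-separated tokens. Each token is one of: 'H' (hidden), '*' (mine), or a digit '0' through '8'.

0 0 0 0 0 0
1 1 1 1 1 1
H H H H H H
H H H H H H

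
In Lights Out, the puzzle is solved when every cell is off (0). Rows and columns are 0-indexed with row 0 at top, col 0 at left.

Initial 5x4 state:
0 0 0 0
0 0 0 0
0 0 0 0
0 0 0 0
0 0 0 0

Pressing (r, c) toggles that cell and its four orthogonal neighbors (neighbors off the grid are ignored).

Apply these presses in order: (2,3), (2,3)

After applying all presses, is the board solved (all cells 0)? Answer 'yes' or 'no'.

After press 1 at (2,3):
0 0 0 0
0 0 0 1
0 0 1 1
0 0 0 1
0 0 0 0

After press 2 at (2,3):
0 0 0 0
0 0 0 0
0 0 0 0
0 0 0 0
0 0 0 0

Lights still on: 0

Answer: yes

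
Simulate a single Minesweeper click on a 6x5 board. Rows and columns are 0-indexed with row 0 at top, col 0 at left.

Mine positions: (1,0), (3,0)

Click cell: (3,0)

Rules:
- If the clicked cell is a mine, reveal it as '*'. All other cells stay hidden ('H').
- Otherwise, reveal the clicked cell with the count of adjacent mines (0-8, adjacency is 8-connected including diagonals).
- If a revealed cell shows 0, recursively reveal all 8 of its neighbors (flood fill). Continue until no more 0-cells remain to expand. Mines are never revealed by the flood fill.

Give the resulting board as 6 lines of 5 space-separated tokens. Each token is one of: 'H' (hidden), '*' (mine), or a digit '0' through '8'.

H H H H H
H H H H H
H H H H H
* H H H H
H H H H H
H H H H H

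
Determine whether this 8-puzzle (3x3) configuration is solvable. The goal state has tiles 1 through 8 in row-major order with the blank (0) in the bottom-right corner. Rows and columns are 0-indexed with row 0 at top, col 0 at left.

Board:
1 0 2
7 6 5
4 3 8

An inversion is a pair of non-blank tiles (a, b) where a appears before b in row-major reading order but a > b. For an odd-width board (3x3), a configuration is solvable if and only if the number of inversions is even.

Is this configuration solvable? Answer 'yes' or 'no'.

Answer: yes

Derivation:
Inversions (pairs i<j in row-major order where tile[i] > tile[j] > 0): 10
10 is even, so the puzzle is solvable.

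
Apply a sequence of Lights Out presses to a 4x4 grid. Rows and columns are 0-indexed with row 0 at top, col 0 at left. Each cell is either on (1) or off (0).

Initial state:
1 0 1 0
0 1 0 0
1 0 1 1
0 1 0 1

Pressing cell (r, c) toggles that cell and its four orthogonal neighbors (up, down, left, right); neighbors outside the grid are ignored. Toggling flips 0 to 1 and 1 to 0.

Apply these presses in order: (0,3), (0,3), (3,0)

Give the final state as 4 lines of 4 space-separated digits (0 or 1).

After press 1 at (0,3):
1 0 0 1
0 1 0 1
1 0 1 1
0 1 0 1

After press 2 at (0,3):
1 0 1 0
0 1 0 0
1 0 1 1
0 1 0 1

After press 3 at (3,0):
1 0 1 0
0 1 0 0
0 0 1 1
1 0 0 1

Answer: 1 0 1 0
0 1 0 0
0 0 1 1
1 0 0 1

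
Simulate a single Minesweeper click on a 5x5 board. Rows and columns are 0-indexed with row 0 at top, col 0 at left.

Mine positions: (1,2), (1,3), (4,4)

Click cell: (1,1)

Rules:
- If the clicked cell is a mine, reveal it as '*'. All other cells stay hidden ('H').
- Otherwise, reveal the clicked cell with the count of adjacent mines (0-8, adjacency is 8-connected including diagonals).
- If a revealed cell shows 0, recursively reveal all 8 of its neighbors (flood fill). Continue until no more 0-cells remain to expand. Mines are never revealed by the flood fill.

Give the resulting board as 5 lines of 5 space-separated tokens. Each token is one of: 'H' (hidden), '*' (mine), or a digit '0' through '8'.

H H H H H
H 1 H H H
H H H H H
H H H H H
H H H H H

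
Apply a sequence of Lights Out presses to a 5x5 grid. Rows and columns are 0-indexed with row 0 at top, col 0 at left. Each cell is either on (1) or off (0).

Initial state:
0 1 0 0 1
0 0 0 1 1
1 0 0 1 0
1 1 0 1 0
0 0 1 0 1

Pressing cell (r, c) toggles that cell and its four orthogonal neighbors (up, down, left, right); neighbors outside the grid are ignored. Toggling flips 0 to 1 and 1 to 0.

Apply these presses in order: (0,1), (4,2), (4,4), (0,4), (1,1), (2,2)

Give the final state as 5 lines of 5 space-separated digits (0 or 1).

After press 1 at (0,1):
1 0 1 0 1
0 1 0 1 1
1 0 0 1 0
1 1 0 1 0
0 0 1 0 1

After press 2 at (4,2):
1 0 1 0 1
0 1 0 1 1
1 0 0 1 0
1 1 1 1 0
0 1 0 1 1

After press 3 at (4,4):
1 0 1 0 1
0 1 0 1 1
1 0 0 1 0
1 1 1 1 1
0 1 0 0 0

After press 4 at (0,4):
1 0 1 1 0
0 1 0 1 0
1 0 0 1 0
1 1 1 1 1
0 1 0 0 0

After press 5 at (1,1):
1 1 1 1 0
1 0 1 1 0
1 1 0 1 0
1 1 1 1 1
0 1 0 0 0

After press 6 at (2,2):
1 1 1 1 0
1 0 0 1 0
1 0 1 0 0
1 1 0 1 1
0 1 0 0 0

Answer: 1 1 1 1 0
1 0 0 1 0
1 0 1 0 0
1 1 0 1 1
0 1 0 0 0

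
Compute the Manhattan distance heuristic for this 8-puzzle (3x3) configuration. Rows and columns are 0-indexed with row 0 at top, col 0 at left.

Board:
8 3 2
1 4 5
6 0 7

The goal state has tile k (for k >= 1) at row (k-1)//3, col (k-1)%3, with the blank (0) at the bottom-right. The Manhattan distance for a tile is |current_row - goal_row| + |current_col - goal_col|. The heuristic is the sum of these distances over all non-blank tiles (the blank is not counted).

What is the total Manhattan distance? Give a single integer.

Tile 8: (0,0)->(2,1) = 3
Tile 3: (0,1)->(0,2) = 1
Tile 2: (0,2)->(0,1) = 1
Tile 1: (1,0)->(0,0) = 1
Tile 4: (1,1)->(1,0) = 1
Tile 5: (1,2)->(1,1) = 1
Tile 6: (2,0)->(1,2) = 3
Tile 7: (2,2)->(2,0) = 2
Sum: 3 + 1 + 1 + 1 + 1 + 1 + 3 + 2 = 13

Answer: 13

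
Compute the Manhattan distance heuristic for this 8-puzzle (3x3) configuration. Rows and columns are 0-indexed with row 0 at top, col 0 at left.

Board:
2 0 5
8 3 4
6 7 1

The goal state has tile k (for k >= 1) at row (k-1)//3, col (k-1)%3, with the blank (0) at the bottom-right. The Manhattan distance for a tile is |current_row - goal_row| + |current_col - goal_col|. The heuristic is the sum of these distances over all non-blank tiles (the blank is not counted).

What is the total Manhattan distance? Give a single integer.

Tile 2: (0,0)->(0,1) = 1
Tile 5: (0,2)->(1,1) = 2
Tile 8: (1,0)->(2,1) = 2
Tile 3: (1,1)->(0,2) = 2
Tile 4: (1,2)->(1,0) = 2
Tile 6: (2,0)->(1,2) = 3
Tile 7: (2,1)->(2,0) = 1
Tile 1: (2,2)->(0,0) = 4
Sum: 1 + 2 + 2 + 2 + 2 + 3 + 1 + 4 = 17

Answer: 17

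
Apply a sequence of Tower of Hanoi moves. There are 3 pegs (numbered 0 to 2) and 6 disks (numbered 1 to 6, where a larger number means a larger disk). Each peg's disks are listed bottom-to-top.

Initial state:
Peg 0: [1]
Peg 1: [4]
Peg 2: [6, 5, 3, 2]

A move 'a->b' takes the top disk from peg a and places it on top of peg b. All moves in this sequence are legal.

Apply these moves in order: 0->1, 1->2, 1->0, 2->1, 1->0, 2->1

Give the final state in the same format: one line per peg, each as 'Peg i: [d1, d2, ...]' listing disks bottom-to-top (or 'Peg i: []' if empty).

Answer: Peg 0: [4, 1]
Peg 1: [2]
Peg 2: [6, 5, 3]

Derivation:
After move 1 (0->1):
Peg 0: []
Peg 1: [4, 1]
Peg 2: [6, 5, 3, 2]

After move 2 (1->2):
Peg 0: []
Peg 1: [4]
Peg 2: [6, 5, 3, 2, 1]

After move 3 (1->0):
Peg 0: [4]
Peg 1: []
Peg 2: [6, 5, 3, 2, 1]

After move 4 (2->1):
Peg 0: [4]
Peg 1: [1]
Peg 2: [6, 5, 3, 2]

After move 5 (1->0):
Peg 0: [4, 1]
Peg 1: []
Peg 2: [6, 5, 3, 2]

After move 6 (2->1):
Peg 0: [4, 1]
Peg 1: [2]
Peg 2: [6, 5, 3]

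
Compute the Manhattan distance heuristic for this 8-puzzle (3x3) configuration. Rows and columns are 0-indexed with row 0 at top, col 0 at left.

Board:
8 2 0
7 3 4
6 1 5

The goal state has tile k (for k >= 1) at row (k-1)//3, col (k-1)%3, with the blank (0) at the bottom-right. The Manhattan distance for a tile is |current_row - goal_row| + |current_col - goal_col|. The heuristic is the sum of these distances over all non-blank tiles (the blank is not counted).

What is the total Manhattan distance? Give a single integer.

Tile 8: (0,0)->(2,1) = 3
Tile 2: (0,1)->(0,1) = 0
Tile 7: (1,0)->(2,0) = 1
Tile 3: (1,1)->(0,2) = 2
Tile 4: (1,2)->(1,0) = 2
Tile 6: (2,0)->(1,2) = 3
Tile 1: (2,1)->(0,0) = 3
Tile 5: (2,2)->(1,1) = 2
Sum: 3 + 0 + 1 + 2 + 2 + 3 + 3 + 2 = 16

Answer: 16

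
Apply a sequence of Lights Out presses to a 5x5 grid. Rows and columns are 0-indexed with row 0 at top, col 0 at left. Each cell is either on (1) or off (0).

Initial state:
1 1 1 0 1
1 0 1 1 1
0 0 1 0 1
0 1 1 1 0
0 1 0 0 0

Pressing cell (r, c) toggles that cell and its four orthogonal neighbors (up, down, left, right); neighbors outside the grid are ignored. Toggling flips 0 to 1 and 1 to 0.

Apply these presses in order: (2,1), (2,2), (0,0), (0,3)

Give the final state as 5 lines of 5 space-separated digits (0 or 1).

After press 1 at (2,1):
1 1 1 0 1
1 1 1 1 1
1 1 0 0 1
0 0 1 1 0
0 1 0 0 0

After press 2 at (2,2):
1 1 1 0 1
1 1 0 1 1
1 0 1 1 1
0 0 0 1 0
0 1 0 0 0

After press 3 at (0,0):
0 0 1 0 1
0 1 0 1 1
1 0 1 1 1
0 0 0 1 0
0 1 0 0 0

After press 4 at (0,3):
0 0 0 1 0
0 1 0 0 1
1 0 1 1 1
0 0 0 1 0
0 1 0 0 0

Answer: 0 0 0 1 0
0 1 0 0 1
1 0 1 1 1
0 0 0 1 0
0 1 0 0 0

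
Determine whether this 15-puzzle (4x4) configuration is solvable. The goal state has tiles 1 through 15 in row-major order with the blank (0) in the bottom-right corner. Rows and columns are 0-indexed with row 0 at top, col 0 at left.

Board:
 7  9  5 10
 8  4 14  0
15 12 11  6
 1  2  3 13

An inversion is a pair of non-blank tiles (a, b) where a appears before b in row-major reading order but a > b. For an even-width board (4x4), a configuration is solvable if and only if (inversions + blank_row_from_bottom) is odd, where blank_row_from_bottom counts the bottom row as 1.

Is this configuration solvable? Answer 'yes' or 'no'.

Answer: no

Derivation:
Inversions: 57
Blank is in row 1 (0-indexed from top), which is row 3 counting from the bottom (bottom = 1).
57 + 3 = 60, which is even, so the puzzle is not solvable.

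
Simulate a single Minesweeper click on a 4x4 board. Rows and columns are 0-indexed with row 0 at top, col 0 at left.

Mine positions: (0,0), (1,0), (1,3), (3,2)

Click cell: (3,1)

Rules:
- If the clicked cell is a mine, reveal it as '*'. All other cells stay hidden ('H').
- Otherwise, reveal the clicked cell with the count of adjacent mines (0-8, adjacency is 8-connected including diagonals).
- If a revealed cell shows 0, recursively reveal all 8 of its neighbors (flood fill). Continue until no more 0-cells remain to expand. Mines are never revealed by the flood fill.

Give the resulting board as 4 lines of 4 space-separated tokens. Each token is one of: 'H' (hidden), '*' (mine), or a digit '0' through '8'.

H H H H
H H H H
H H H H
H 1 H H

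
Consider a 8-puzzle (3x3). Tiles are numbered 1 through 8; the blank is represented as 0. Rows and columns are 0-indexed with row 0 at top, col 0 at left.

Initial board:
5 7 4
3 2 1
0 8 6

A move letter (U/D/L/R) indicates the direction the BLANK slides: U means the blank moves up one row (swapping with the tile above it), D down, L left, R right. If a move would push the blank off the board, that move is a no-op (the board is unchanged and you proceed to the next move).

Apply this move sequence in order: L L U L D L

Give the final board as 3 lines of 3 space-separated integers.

After move 1 (L):
5 7 4
3 2 1
0 8 6

After move 2 (L):
5 7 4
3 2 1
0 8 6

After move 3 (U):
5 7 4
0 2 1
3 8 6

After move 4 (L):
5 7 4
0 2 1
3 8 6

After move 5 (D):
5 7 4
3 2 1
0 8 6

After move 6 (L):
5 7 4
3 2 1
0 8 6

Answer: 5 7 4
3 2 1
0 8 6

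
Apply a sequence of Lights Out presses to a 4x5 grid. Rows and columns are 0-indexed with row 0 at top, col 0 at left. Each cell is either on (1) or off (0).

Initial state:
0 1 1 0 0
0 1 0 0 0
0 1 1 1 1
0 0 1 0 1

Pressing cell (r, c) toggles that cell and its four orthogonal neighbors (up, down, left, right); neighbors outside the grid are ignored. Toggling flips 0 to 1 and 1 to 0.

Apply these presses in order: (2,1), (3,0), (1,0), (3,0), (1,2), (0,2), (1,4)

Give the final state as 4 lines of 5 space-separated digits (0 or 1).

Answer: 1 0 1 1 1
1 0 0 0 1
0 0 1 1 0
0 1 1 0 1

Derivation:
After press 1 at (2,1):
0 1 1 0 0
0 0 0 0 0
1 0 0 1 1
0 1 1 0 1

After press 2 at (3,0):
0 1 1 0 0
0 0 0 0 0
0 0 0 1 1
1 0 1 0 1

After press 3 at (1,0):
1 1 1 0 0
1 1 0 0 0
1 0 0 1 1
1 0 1 0 1

After press 4 at (3,0):
1 1 1 0 0
1 1 0 0 0
0 0 0 1 1
0 1 1 0 1

After press 5 at (1,2):
1 1 0 0 0
1 0 1 1 0
0 0 1 1 1
0 1 1 0 1

After press 6 at (0,2):
1 0 1 1 0
1 0 0 1 0
0 0 1 1 1
0 1 1 0 1

After press 7 at (1,4):
1 0 1 1 1
1 0 0 0 1
0 0 1 1 0
0 1 1 0 1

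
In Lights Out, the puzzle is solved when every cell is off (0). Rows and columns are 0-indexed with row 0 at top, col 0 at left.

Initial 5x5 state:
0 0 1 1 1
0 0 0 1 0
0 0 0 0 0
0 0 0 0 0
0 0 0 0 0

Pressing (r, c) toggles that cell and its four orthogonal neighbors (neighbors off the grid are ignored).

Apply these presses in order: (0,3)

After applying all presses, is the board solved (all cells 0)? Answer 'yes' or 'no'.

Answer: yes

Derivation:
After press 1 at (0,3):
0 0 0 0 0
0 0 0 0 0
0 0 0 0 0
0 0 0 0 0
0 0 0 0 0

Lights still on: 0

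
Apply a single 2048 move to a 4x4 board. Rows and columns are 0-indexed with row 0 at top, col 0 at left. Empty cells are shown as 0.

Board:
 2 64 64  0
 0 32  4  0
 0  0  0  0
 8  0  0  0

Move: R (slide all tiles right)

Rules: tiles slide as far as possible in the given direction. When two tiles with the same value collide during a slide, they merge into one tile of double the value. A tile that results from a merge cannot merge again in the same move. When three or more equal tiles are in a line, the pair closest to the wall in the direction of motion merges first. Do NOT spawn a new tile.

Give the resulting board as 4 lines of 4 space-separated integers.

Slide right:
row 0: [2, 64, 64, 0] -> [0, 0, 2, 128]
row 1: [0, 32, 4, 0] -> [0, 0, 32, 4]
row 2: [0, 0, 0, 0] -> [0, 0, 0, 0]
row 3: [8, 0, 0, 0] -> [0, 0, 0, 8]

Answer:   0   0   2 128
  0   0  32   4
  0   0   0   0
  0   0   0   8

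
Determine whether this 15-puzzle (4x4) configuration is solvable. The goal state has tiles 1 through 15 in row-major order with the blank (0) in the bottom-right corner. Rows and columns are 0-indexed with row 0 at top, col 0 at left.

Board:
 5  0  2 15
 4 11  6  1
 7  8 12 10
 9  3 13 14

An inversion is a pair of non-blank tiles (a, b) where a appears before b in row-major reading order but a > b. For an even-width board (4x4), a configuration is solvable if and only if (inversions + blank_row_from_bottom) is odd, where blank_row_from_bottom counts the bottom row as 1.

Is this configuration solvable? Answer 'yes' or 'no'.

Inversions: 36
Blank is in row 0 (0-indexed from top), which is row 4 counting from the bottom (bottom = 1).
36 + 4 = 40, which is even, so the puzzle is not solvable.

Answer: no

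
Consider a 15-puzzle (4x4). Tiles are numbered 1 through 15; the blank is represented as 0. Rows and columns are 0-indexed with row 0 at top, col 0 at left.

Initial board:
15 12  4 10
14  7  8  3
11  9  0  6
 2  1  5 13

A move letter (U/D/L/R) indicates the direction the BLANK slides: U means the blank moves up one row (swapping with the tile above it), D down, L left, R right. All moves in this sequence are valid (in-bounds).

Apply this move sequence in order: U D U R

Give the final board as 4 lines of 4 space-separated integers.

After move 1 (U):
15 12  4 10
14  7  0  3
11  9  8  6
 2  1  5 13

After move 2 (D):
15 12  4 10
14  7  8  3
11  9  0  6
 2  1  5 13

After move 3 (U):
15 12  4 10
14  7  0  3
11  9  8  6
 2  1  5 13

After move 4 (R):
15 12  4 10
14  7  3  0
11  9  8  6
 2  1  5 13

Answer: 15 12  4 10
14  7  3  0
11  9  8  6
 2  1  5 13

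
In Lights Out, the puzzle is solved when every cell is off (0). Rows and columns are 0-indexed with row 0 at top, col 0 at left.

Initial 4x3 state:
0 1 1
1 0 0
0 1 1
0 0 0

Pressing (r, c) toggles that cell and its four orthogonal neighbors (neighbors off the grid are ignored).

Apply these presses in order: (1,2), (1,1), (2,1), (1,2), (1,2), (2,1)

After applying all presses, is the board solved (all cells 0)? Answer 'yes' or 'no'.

Answer: yes

Derivation:
After press 1 at (1,2):
0 1 0
1 1 1
0 1 0
0 0 0

After press 2 at (1,1):
0 0 0
0 0 0
0 0 0
0 0 0

After press 3 at (2,1):
0 0 0
0 1 0
1 1 1
0 1 0

After press 4 at (1,2):
0 0 1
0 0 1
1 1 0
0 1 0

After press 5 at (1,2):
0 0 0
0 1 0
1 1 1
0 1 0

After press 6 at (2,1):
0 0 0
0 0 0
0 0 0
0 0 0

Lights still on: 0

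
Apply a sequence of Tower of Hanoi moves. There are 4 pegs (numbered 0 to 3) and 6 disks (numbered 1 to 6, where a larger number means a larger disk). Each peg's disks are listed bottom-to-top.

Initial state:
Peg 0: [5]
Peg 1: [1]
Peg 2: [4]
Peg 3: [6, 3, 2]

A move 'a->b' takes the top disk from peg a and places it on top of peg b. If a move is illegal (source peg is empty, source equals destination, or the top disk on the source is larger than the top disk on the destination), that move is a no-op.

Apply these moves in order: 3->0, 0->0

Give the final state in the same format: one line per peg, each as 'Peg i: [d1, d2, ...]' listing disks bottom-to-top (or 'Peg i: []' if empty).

Answer: Peg 0: [5, 2]
Peg 1: [1]
Peg 2: [4]
Peg 3: [6, 3]

Derivation:
After move 1 (3->0):
Peg 0: [5, 2]
Peg 1: [1]
Peg 2: [4]
Peg 3: [6, 3]

After move 2 (0->0):
Peg 0: [5, 2]
Peg 1: [1]
Peg 2: [4]
Peg 3: [6, 3]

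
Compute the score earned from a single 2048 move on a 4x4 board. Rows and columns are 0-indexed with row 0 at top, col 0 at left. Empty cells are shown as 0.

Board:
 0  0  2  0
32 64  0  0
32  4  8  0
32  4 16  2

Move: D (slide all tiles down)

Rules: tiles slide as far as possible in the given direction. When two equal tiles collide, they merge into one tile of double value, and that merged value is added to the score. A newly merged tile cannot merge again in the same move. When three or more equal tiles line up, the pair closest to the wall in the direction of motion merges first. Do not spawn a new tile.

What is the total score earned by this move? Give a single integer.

Answer: 72

Derivation:
Slide down:
col 0: [0, 32, 32, 32] -> [0, 0, 32, 64]  score +64 (running 64)
col 1: [0, 64, 4, 4] -> [0, 0, 64, 8]  score +8 (running 72)
col 2: [2, 0, 8, 16] -> [0, 2, 8, 16]  score +0 (running 72)
col 3: [0, 0, 0, 2] -> [0, 0, 0, 2]  score +0 (running 72)
Board after move:
 0  0  0  0
 0  0  2  0
32 64  8  0
64  8 16  2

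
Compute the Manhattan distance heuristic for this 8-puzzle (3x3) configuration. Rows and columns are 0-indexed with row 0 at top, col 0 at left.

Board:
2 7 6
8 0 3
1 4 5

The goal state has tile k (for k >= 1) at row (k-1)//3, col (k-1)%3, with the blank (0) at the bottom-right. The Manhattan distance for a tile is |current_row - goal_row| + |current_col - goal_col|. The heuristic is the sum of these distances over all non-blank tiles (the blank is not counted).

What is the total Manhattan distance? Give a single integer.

Tile 2: (0,0)->(0,1) = 1
Tile 7: (0,1)->(2,0) = 3
Tile 6: (0,2)->(1,2) = 1
Tile 8: (1,0)->(2,1) = 2
Tile 3: (1,2)->(0,2) = 1
Tile 1: (2,0)->(0,0) = 2
Tile 4: (2,1)->(1,0) = 2
Tile 5: (2,2)->(1,1) = 2
Sum: 1 + 3 + 1 + 2 + 1 + 2 + 2 + 2 = 14

Answer: 14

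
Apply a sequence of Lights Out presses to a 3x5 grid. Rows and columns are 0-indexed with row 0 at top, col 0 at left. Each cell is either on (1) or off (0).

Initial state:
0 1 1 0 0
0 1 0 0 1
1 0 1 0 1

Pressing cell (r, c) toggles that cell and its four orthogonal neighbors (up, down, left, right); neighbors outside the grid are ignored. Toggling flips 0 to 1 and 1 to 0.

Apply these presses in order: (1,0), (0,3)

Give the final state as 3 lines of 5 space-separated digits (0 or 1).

After press 1 at (1,0):
1 1 1 0 0
1 0 0 0 1
0 0 1 0 1

After press 2 at (0,3):
1 1 0 1 1
1 0 0 1 1
0 0 1 0 1

Answer: 1 1 0 1 1
1 0 0 1 1
0 0 1 0 1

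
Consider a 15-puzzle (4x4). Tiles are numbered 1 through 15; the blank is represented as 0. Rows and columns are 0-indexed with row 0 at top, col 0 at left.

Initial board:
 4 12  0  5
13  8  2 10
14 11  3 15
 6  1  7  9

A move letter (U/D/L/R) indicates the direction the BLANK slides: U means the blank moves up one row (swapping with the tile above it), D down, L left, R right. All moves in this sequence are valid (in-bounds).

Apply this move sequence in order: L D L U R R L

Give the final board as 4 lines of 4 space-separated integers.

Answer:  8  0 12  5
 4 13  2 10
14 11  3 15
 6  1  7  9

Derivation:
After move 1 (L):
 4  0 12  5
13  8  2 10
14 11  3 15
 6  1  7  9

After move 2 (D):
 4  8 12  5
13  0  2 10
14 11  3 15
 6  1  7  9

After move 3 (L):
 4  8 12  5
 0 13  2 10
14 11  3 15
 6  1  7  9

After move 4 (U):
 0  8 12  5
 4 13  2 10
14 11  3 15
 6  1  7  9

After move 5 (R):
 8  0 12  5
 4 13  2 10
14 11  3 15
 6  1  7  9

After move 6 (R):
 8 12  0  5
 4 13  2 10
14 11  3 15
 6  1  7  9

After move 7 (L):
 8  0 12  5
 4 13  2 10
14 11  3 15
 6  1  7  9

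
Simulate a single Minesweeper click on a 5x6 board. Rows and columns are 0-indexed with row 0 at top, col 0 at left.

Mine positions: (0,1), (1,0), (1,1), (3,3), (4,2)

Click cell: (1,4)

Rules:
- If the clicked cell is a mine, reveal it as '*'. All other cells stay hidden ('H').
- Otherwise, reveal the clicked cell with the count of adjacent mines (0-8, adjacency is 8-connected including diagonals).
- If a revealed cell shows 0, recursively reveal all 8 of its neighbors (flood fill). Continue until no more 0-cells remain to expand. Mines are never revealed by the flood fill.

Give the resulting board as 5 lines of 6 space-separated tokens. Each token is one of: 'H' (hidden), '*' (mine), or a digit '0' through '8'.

H H 2 0 0 0
H H 2 0 0 0
H H 2 1 1 0
H H H H 1 0
H H H H 1 0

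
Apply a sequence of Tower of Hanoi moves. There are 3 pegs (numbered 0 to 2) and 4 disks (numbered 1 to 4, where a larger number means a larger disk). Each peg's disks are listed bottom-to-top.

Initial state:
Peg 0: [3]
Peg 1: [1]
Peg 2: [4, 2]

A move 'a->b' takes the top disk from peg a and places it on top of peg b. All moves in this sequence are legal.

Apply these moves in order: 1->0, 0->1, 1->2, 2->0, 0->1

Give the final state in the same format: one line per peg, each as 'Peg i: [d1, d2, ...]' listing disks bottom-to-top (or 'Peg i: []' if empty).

Answer: Peg 0: [3]
Peg 1: [1]
Peg 2: [4, 2]

Derivation:
After move 1 (1->0):
Peg 0: [3, 1]
Peg 1: []
Peg 2: [4, 2]

After move 2 (0->1):
Peg 0: [3]
Peg 1: [1]
Peg 2: [4, 2]

After move 3 (1->2):
Peg 0: [3]
Peg 1: []
Peg 2: [4, 2, 1]

After move 4 (2->0):
Peg 0: [3, 1]
Peg 1: []
Peg 2: [4, 2]

After move 5 (0->1):
Peg 0: [3]
Peg 1: [1]
Peg 2: [4, 2]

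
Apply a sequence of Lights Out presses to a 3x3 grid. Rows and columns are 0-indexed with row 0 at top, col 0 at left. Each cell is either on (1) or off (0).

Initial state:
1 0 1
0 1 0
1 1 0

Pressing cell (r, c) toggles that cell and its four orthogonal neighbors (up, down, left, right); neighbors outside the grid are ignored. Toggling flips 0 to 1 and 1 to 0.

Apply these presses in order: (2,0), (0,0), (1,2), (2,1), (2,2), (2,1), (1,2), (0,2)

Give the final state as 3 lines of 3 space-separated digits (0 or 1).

Answer: 0 0 0
0 1 0
0 1 1

Derivation:
After press 1 at (2,0):
1 0 1
1 1 0
0 0 0

After press 2 at (0,0):
0 1 1
0 1 0
0 0 0

After press 3 at (1,2):
0 1 0
0 0 1
0 0 1

After press 4 at (2,1):
0 1 0
0 1 1
1 1 0

After press 5 at (2,2):
0 1 0
0 1 0
1 0 1

After press 6 at (2,1):
0 1 0
0 0 0
0 1 0

After press 7 at (1,2):
0 1 1
0 1 1
0 1 1

After press 8 at (0,2):
0 0 0
0 1 0
0 1 1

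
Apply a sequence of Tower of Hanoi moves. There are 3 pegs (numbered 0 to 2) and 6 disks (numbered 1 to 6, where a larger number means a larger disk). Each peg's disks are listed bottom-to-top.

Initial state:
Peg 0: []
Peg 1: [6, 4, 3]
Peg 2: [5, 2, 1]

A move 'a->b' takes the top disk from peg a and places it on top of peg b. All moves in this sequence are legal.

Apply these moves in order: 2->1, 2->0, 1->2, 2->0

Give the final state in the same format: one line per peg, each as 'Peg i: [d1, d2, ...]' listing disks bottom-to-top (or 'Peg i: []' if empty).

Answer: Peg 0: [2, 1]
Peg 1: [6, 4, 3]
Peg 2: [5]

Derivation:
After move 1 (2->1):
Peg 0: []
Peg 1: [6, 4, 3, 1]
Peg 2: [5, 2]

After move 2 (2->0):
Peg 0: [2]
Peg 1: [6, 4, 3, 1]
Peg 2: [5]

After move 3 (1->2):
Peg 0: [2]
Peg 1: [6, 4, 3]
Peg 2: [5, 1]

After move 4 (2->0):
Peg 0: [2, 1]
Peg 1: [6, 4, 3]
Peg 2: [5]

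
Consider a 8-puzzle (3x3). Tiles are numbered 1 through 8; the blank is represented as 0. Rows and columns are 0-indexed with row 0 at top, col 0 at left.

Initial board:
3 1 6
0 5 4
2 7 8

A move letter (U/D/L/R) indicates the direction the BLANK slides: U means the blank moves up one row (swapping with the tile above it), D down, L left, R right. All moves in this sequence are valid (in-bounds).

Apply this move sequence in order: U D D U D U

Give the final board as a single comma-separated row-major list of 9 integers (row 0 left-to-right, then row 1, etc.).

After move 1 (U):
0 1 6
3 5 4
2 7 8

After move 2 (D):
3 1 6
0 5 4
2 7 8

After move 3 (D):
3 1 6
2 5 4
0 7 8

After move 4 (U):
3 1 6
0 5 4
2 7 8

After move 5 (D):
3 1 6
2 5 4
0 7 8

After move 6 (U):
3 1 6
0 5 4
2 7 8

Answer: 3, 1, 6, 0, 5, 4, 2, 7, 8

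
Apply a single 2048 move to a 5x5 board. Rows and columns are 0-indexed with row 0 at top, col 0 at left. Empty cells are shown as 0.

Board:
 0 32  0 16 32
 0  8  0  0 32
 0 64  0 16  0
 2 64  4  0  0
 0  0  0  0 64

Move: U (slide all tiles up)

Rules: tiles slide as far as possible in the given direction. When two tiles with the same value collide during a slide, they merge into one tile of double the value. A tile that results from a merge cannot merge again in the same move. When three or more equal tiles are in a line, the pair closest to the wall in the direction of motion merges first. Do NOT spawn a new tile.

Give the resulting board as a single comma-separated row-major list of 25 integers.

Answer: 2, 32, 4, 32, 64, 0, 8, 0, 0, 64, 0, 128, 0, 0, 0, 0, 0, 0, 0, 0, 0, 0, 0, 0, 0

Derivation:
Slide up:
col 0: [0, 0, 0, 2, 0] -> [2, 0, 0, 0, 0]
col 1: [32, 8, 64, 64, 0] -> [32, 8, 128, 0, 0]
col 2: [0, 0, 0, 4, 0] -> [4, 0, 0, 0, 0]
col 3: [16, 0, 16, 0, 0] -> [32, 0, 0, 0, 0]
col 4: [32, 32, 0, 0, 64] -> [64, 64, 0, 0, 0]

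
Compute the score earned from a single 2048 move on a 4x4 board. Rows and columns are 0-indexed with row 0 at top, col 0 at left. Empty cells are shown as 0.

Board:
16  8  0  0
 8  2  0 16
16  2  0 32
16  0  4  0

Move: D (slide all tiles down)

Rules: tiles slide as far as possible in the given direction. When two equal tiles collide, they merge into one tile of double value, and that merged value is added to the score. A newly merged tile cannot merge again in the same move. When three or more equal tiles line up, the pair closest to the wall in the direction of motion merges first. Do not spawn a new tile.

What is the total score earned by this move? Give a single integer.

Slide down:
col 0: [16, 8, 16, 16] -> [0, 16, 8, 32]  score +32 (running 32)
col 1: [8, 2, 2, 0] -> [0, 0, 8, 4]  score +4 (running 36)
col 2: [0, 0, 0, 4] -> [0, 0, 0, 4]  score +0 (running 36)
col 3: [0, 16, 32, 0] -> [0, 0, 16, 32]  score +0 (running 36)
Board after move:
 0  0  0  0
16  0  0  0
 8  8  0 16
32  4  4 32

Answer: 36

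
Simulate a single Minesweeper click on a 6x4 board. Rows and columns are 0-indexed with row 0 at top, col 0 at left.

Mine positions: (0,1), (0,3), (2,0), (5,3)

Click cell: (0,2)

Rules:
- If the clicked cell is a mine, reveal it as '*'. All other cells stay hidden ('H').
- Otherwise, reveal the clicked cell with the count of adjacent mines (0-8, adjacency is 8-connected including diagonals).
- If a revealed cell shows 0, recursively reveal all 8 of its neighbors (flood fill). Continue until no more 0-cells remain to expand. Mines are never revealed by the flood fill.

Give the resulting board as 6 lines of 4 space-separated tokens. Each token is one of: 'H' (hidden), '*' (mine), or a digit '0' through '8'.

H H 2 H
H H H H
H H H H
H H H H
H H H H
H H H H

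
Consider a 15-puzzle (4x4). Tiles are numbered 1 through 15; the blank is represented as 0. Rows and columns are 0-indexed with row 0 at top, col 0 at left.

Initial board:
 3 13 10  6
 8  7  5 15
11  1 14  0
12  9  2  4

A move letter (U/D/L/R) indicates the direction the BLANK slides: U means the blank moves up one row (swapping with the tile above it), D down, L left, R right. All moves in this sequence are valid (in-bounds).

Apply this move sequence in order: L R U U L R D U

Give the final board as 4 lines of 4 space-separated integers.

Answer:  3 13 10  0
 8  7  5  6
11  1 14 15
12  9  2  4

Derivation:
After move 1 (L):
 3 13 10  6
 8  7  5 15
11  1  0 14
12  9  2  4

After move 2 (R):
 3 13 10  6
 8  7  5 15
11  1 14  0
12  9  2  4

After move 3 (U):
 3 13 10  6
 8  7  5  0
11  1 14 15
12  9  2  4

After move 4 (U):
 3 13 10  0
 8  7  5  6
11  1 14 15
12  9  2  4

After move 5 (L):
 3 13  0 10
 8  7  5  6
11  1 14 15
12  9  2  4

After move 6 (R):
 3 13 10  0
 8  7  5  6
11  1 14 15
12  9  2  4

After move 7 (D):
 3 13 10  6
 8  7  5  0
11  1 14 15
12  9  2  4

After move 8 (U):
 3 13 10  0
 8  7  5  6
11  1 14 15
12  9  2  4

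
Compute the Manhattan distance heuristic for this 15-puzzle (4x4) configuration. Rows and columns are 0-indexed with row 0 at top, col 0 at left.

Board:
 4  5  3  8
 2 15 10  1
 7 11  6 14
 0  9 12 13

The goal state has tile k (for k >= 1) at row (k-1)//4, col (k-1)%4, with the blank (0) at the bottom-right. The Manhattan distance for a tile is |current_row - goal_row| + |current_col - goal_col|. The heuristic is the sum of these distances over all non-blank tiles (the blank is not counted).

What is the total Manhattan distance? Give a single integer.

Tile 4: at (0,0), goal (0,3), distance |0-0|+|0-3| = 3
Tile 5: at (0,1), goal (1,0), distance |0-1|+|1-0| = 2
Tile 3: at (0,2), goal (0,2), distance |0-0|+|2-2| = 0
Tile 8: at (0,3), goal (1,3), distance |0-1|+|3-3| = 1
Tile 2: at (1,0), goal (0,1), distance |1-0|+|0-1| = 2
Tile 15: at (1,1), goal (3,2), distance |1-3|+|1-2| = 3
Tile 10: at (1,2), goal (2,1), distance |1-2|+|2-1| = 2
Tile 1: at (1,3), goal (0,0), distance |1-0|+|3-0| = 4
Tile 7: at (2,0), goal (1,2), distance |2-1|+|0-2| = 3
Tile 11: at (2,1), goal (2,2), distance |2-2|+|1-2| = 1
Tile 6: at (2,2), goal (1,1), distance |2-1|+|2-1| = 2
Tile 14: at (2,3), goal (3,1), distance |2-3|+|3-1| = 3
Tile 9: at (3,1), goal (2,0), distance |3-2|+|1-0| = 2
Tile 12: at (3,2), goal (2,3), distance |3-2|+|2-3| = 2
Tile 13: at (3,3), goal (3,0), distance |3-3|+|3-0| = 3
Sum: 3 + 2 + 0 + 1 + 2 + 3 + 2 + 4 + 3 + 1 + 2 + 3 + 2 + 2 + 3 = 33

Answer: 33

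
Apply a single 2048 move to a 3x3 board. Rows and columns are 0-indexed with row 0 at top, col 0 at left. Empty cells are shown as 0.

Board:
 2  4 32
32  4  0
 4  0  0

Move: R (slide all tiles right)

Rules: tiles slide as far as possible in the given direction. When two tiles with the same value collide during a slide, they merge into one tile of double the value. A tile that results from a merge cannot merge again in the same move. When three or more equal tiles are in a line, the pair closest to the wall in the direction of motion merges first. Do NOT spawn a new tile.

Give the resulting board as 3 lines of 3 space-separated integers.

Slide right:
row 0: [2, 4, 32] -> [2, 4, 32]
row 1: [32, 4, 0] -> [0, 32, 4]
row 2: [4, 0, 0] -> [0, 0, 4]

Answer:  2  4 32
 0 32  4
 0  0  4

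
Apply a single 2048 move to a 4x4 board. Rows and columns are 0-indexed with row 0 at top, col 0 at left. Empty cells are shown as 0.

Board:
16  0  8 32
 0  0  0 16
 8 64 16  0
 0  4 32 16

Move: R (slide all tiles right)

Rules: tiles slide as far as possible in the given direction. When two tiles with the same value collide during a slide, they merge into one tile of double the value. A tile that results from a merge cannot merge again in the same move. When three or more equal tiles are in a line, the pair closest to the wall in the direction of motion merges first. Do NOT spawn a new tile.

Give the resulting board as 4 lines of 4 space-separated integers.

Slide right:
row 0: [16, 0, 8, 32] -> [0, 16, 8, 32]
row 1: [0, 0, 0, 16] -> [0, 0, 0, 16]
row 2: [8, 64, 16, 0] -> [0, 8, 64, 16]
row 3: [0, 4, 32, 16] -> [0, 4, 32, 16]

Answer:  0 16  8 32
 0  0  0 16
 0  8 64 16
 0  4 32 16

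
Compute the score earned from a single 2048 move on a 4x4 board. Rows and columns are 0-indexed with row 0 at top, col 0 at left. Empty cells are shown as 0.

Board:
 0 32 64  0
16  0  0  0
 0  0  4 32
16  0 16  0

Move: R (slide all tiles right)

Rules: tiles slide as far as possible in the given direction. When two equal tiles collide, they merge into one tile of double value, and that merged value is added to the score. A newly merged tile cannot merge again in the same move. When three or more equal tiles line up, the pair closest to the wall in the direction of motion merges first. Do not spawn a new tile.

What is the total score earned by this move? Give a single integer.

Answer: 32

Derivation:
Slide right:
row 0: [0, 32, 64, 0] -> [0, 0, 32, 64]  score +0 (running 0)
row 1: [16, 0, 0, 0] -> [0, 0, 0, 16]  score +0 (running 0)
row 2: [0, 0, 4, 32] -> [0, 0, 4, 32]  score +0 (running 0)
row 3: [16, 0, 16, 0] -> [0, 0, 0, 32]  score +32 (running 32)
Board after move:
 0  0 32 64
 0  0  0 16
 0  0  4 32
 0  0  0 32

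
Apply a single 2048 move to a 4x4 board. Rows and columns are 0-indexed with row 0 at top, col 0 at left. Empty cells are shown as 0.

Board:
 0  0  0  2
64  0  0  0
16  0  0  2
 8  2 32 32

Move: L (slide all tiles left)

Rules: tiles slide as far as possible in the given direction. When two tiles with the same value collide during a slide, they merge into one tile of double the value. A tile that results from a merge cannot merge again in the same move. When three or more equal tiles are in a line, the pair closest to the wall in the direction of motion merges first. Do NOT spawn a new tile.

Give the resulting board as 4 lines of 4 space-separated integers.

Slide left:
row 0: [0, 0, 0, 2] -> [2, 0, 0, 0]
row 1: [64, 0, 0, 0] -> [64, 0, 0, 0]
row 2: [16, 0, 0, 2] -> [16, 2, 0, 0]
row 3: [8, 2, 32, 32] -> [8, 2, 64, 0]

Answer:  2  0  0  0
64  0  0  0
16  2  0  0
 8  2 64  0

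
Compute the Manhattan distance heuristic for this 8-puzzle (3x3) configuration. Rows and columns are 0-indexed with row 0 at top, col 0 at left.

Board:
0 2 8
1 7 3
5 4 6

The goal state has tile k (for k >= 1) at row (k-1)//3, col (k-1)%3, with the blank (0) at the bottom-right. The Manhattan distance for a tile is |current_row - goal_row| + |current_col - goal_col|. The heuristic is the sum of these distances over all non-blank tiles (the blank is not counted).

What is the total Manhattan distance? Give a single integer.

Tile 2: (0,1)->(0,1) = 0
Tile 8: (0,2)->(2,1) = 3
Tile 1: (1,0)->(0,0) = 1
Tile 7: (1,1)->(2,0) = 2
Tile 3: (1,2)->(0,2) = 1
Tile 5: (2,0)->(1,1) = 2
Tile 4: (2,1)->(1,0) = 2
Tile 6: (2,2)->(1,2) = 1
Sum: 0 + 3 + 1 + 2 + 1 + 2 + 2 + 1 = 12

Answer: 12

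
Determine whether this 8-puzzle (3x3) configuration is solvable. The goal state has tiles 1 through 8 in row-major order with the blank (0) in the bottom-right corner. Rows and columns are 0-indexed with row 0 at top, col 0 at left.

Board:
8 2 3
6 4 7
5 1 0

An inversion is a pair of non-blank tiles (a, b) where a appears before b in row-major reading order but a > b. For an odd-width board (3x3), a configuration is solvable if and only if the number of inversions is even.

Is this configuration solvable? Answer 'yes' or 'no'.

Inversions (pairs i<j in row-major order where tile[i] > tile[j] > 0): 16
16 is even, so the puzzle is solvable.

Answer: yes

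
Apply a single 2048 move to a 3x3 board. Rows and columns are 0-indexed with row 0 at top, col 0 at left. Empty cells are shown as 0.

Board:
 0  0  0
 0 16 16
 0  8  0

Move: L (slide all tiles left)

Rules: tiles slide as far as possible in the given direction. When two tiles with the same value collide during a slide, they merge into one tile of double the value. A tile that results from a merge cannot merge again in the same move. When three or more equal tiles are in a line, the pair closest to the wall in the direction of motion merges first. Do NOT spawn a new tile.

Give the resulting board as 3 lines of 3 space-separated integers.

Slide left:
row 0: [0, 0, 0] -> [0, 0, 0]
row 1: [0, 16, 16] -> [32, 0, 0]
row 2: [0, 8, 0] -> [8, 0, 0]

Answer:  0  0  0
32  0  0
 8  0  0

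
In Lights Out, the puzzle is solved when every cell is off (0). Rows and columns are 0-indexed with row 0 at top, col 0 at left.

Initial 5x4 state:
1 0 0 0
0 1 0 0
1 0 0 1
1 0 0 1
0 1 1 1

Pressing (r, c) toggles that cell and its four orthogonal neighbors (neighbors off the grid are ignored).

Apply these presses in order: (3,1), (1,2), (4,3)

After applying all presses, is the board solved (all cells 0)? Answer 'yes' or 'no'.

Answer: no

Derivation:
After press 1 at (3,1):
1 0 0 0
0 1 0 0
1 1 0 1
0 1 1 1
0 0 1 1

After press 2 at (1,2):
1 0 1 0
0 0 1 1
1 1 1 1
0 1 1 1
0 0 1 1

After press 3 at (4,3):
1 0 1 0
0 0 1 1
1 1 1 1
0 1 1 0
0 0 0 0

Lights still on: 10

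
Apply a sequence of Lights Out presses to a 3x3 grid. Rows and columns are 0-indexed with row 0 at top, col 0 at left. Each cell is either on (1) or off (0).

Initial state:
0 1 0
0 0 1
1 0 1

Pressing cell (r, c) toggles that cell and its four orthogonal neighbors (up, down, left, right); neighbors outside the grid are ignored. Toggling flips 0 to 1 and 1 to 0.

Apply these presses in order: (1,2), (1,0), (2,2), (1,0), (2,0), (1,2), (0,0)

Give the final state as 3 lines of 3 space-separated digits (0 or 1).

Answer: 1 0 0
0 0 0
0 0 0

Derivation:
After press 1 at (1,2):
0 1 1
0 1 0
1 0 0

After press 2 at (1,0):
1 1 1
1 0 0
0 0 0

After press 3 at (2,2):
1 1 1
1 0 1
0 1 1

After press 4 at (1,0):
0 1 1
0 1 1
1 1 1

After press 5 at (2,0):
0 1 1
1 1 1
0 0 1

After press 6 at (1,2):
0 1 0
1 0 0
0 0 0

After press 7 at (0,0):
1 0 0
0 0 0
0 0 0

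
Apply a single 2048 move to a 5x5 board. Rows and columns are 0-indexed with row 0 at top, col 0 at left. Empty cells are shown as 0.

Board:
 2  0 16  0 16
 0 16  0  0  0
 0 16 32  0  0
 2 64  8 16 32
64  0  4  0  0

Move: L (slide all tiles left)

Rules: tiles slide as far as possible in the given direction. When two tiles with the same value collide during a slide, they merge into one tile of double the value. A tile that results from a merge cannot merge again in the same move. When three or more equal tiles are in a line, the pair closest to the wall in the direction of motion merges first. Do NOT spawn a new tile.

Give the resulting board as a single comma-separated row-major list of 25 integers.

Answer: 2, 32, 0, 0, 0, 16, 0, 0, 0, 0, 16, 32, 0, 0, 0, 2, 64, 8, 16, 32, 64, 4, 0, 0, 0

Derivation:
Slide left:
row 0: [2, 0, 16, 0, 16] -> [2, 32, 0, 0, 0]
row 1: [0, 16, 0, 0, 0] -> [16, 0, 0, 0, 0]
row 2: [0, 16, 32, 0, 0] -> [16, 32, 0, 0, 0]
row 3: [2, 64, 8, 16, 32] -> [2, 64, 8, 16, 32]
row 4: [64, 0, 4, 0, 0] -> [64, 4, 0, 0, 0]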